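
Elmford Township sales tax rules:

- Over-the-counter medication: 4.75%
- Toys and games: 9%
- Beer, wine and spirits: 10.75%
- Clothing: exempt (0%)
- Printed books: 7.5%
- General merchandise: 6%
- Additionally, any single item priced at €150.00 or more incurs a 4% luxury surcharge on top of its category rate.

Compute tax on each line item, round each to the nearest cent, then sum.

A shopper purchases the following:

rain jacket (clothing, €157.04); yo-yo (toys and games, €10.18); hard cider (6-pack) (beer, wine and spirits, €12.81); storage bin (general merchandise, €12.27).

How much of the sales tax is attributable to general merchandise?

Storage bin €12.27: general merchandise → 6% → €0.74
Tax on general merchandise = €0.74

€0.74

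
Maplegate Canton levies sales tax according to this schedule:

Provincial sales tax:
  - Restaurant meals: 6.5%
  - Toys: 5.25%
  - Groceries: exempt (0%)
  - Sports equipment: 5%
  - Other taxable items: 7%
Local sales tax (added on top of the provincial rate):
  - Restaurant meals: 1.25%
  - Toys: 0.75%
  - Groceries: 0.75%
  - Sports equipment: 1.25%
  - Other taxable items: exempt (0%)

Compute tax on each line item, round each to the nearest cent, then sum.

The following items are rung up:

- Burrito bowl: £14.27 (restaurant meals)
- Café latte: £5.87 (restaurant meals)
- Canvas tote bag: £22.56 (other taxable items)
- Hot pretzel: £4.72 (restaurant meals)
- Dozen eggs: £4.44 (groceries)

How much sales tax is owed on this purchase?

£3.54

Burrito bowl £14.27: restaurant meals → 6.5% + 1.25% local = 7.75% → £1.11
Café latte £5.87: restaurant meals → 6.5% + 1.25% local = 7.75% → £0.45
Canvas tote bag £22.56: other taxable items → 7% + 0% local = 7% → £1.58
Hot pretzel £4.72: restaurant meals → 6.5% + 1.25% local = 7.75% → £0.37
Dozen eggs £4.44: groceries → 0% + 0.75% local = 0.75% → £0.03
Total tax = £1.11 + £0.45 + £1.58 + £0.37 + £0.03 = £3.54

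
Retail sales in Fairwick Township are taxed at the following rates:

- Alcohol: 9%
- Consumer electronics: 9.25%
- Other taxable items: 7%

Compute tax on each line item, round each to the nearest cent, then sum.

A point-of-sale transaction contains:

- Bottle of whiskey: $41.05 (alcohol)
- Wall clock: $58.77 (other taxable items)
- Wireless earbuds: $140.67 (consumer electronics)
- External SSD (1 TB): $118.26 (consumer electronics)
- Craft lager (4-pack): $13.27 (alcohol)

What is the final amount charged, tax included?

$404.96

Bottle of whiskey $41.05: alcohol → 9% → $3.69
Wall clock $58.77: other taxable items → 7% → $4.11
Wireless earbuds $140.67: consumer electronics → 9.25% → $13.01
External SSD (1 TB) $118.26: consumer electronics → 9.25% → $10.94
Craft lager (4-pack) $13.27: alcohol → 9% → $1.19
Subtotal = $372.02; tax = $32.94; total due = $404.96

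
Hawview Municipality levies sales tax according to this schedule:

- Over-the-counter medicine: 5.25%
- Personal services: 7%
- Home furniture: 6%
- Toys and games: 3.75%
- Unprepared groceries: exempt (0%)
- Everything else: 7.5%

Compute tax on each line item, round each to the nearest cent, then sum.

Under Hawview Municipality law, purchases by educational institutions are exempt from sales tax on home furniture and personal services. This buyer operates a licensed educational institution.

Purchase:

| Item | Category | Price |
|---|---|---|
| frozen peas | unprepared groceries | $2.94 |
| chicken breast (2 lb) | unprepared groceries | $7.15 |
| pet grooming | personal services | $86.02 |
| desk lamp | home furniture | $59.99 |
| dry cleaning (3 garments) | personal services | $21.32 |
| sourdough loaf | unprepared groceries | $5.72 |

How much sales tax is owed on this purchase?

Frozen peas $2.94: unprepared groceries → 0% → $0.00
Chicken breast (2 lb) $7.15: unprepared groceries → 0% → $0.00
Pet grooming $86.02: personal services, buyer-exempt → 0% → $0.00
Desk lamp $59.99: home furniture, buyer-exempt → 0% → $0.00
Dry cleaning (3 garments) $21.32: personal services, buyer-exempt → 0% → $0.00
Sourdough loaf $5.72: unprepared groceries → 0% → $0.00
Total tax = $0.00

$0.00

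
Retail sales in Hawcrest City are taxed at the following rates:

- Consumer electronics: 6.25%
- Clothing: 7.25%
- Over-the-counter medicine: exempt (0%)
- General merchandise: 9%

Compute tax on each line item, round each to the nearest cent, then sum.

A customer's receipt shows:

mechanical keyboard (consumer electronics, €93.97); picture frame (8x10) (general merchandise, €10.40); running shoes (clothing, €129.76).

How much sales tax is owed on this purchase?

€16.22

Mechanical keyboard €93.97: consumer electronics → 6.25% → €5.87
Picture frame (8x10) €10.40: general merchandise → 9% → €0.94
Running shoes €129.76: clothing → 7.25% → €9.41
Total tax = €5.87 + €0.94 + €9.41 = €16.22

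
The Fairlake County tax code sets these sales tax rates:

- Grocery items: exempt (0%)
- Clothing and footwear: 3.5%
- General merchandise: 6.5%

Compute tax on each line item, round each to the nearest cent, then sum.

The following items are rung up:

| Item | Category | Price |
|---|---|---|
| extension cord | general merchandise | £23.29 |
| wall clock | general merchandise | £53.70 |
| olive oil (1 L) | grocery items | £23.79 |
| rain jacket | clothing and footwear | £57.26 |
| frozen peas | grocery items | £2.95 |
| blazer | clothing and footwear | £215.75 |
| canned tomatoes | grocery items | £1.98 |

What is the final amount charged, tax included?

Extension cord £23.29: general merchandise → 6.5% → £1.51
Wall clock £53.70: general merchandise → 6.5% → £3.49
Olive oil (1 L) £23.79: grocery items → 0% → £0.00
Rain jacket £57.26: clothing and footwear → 3.5% → £2.00
Frozen peas £2.95: grocery items → 0% → £0.00
Blazer £215.75: clothing and footwear → 3.5% → £7.55
Canned tomatoes £1.98: grocery items → 0% → £0.00
Subtotal = £378.72; tax = £14.55; total due = £393.27

£393.27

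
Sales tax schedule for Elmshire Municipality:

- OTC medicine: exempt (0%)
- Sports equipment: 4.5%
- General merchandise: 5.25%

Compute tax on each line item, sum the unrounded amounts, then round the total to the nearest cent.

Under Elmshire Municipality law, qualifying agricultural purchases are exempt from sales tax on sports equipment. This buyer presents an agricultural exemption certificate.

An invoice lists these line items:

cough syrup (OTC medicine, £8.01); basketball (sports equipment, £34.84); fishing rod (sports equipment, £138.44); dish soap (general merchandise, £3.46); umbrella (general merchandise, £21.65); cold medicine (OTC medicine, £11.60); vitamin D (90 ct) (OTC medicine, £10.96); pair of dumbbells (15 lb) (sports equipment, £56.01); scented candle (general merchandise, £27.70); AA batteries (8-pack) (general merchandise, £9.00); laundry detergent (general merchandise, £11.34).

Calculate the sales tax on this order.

£3.84

Cough syrup £8.01: OTC medicine → 0% → £0.00
Basketball £34.84: sports equipment, buyer-exempt → 0% → £0.00
Fishing rod £138.44: sports equipment, buyer-exempt → 0% → £0.00
Dish soap £3.46: general merchandise → 5.25% → £0.18165
Umbrella £21.65: general merchandise → 5.25% → £1.136625
Cold medicine £11.60: OTC medicine → 0% → £0.00
Vitamin D (90 ct) £10.96: OTC medicine → 0% → £0.00
Pair of dumbbells (15 lb) £56.01: sports equipment, buyer-exempt → 0% → £0.00
Scented candle £27.70: general merchandise → 5.25% → £1.45425
AA batteries (8-pack) £9.00: general merchandise → 5.25% → £0.4725
Laundry detergent £11.34: general merchandise → 5.25% → £0.59535
Unrounded tax sum = £3.840375 → £3.84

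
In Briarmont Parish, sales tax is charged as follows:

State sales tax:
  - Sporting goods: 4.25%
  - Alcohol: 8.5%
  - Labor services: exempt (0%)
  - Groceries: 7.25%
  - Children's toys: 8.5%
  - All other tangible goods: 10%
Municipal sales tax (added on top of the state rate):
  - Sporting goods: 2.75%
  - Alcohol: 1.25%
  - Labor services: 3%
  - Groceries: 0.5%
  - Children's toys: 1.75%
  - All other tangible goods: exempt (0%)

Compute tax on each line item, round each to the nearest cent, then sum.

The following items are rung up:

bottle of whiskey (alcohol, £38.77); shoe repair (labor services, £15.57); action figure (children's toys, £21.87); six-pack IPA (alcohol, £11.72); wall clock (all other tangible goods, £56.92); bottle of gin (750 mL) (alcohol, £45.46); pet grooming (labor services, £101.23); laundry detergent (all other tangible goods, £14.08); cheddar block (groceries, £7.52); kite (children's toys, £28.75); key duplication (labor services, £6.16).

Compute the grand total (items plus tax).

Bottle of whiskey £38.77: alcohol → 8.5% + 1.25% municipal = 9.75% → £3.78
Shoe repair £15.57: labor services → 0% + 3% municipal = 3% → £0.47
Action figure £21.87: children's toys → 8.5% + 1.75% municipal = 10.25% → £2.24
Six-pack IPA £11.72: alcohol → 8.5% + 1.25% municipal = 9.75% → £1.14
Wall clock £56.92: all other tangible goods → 10% + 0% municipal = 10% → £5.69
Bottle of gin (750 mL) £45.46: alcohol → 8.5% + 1.25% municipal = 9.75% → £4.43
Pet grooming £101.23: labor services → 0% + 3% municipal = 3% → £3.04
Laundry detergent £14.08: all other tangible goods → 10% + 0% municipal = 10% → £1.41
Cheddar block £7.52: groceries → 7.25% + 0.5% municipal = 7.75% → £0.58
Kite £28.75: children's toys → 8.5% + 1.75% municipal = 10.25% → £2.95
Key duplication £6.16: labor services → 0% + 3% municipal = 3% → £0.18
Subtotal = £348.05; tax = £25.91; total due = £373.96

£373.96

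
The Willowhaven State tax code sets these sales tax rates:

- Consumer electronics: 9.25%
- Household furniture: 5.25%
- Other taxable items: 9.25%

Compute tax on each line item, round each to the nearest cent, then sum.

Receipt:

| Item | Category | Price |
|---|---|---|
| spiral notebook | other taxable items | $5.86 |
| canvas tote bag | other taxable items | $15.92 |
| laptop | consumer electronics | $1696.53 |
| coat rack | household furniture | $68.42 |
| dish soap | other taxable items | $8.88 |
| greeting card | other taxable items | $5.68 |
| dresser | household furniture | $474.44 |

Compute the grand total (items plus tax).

$2464.52

Spiral notebook $5.86: other taxable items → 9.25% → $0.54
Canvas tote bag $15.92: other taxable items → 9.25% → $1.47
Laptop $1696.53: consumer electronics → 9.25% → $156.93
Coat rack $68.42: household furniture → 5.25% → $3.59
Dish soap $8.88: other taxable items → 9.25% → $0.82
Greeting card $5.68: other taxable items → 9.25% → $0.53
Dresser $474.44: household furniture → 5.25% → $24.91
Subtotal = $2275.73; tax = $188.79; total due = $2464.52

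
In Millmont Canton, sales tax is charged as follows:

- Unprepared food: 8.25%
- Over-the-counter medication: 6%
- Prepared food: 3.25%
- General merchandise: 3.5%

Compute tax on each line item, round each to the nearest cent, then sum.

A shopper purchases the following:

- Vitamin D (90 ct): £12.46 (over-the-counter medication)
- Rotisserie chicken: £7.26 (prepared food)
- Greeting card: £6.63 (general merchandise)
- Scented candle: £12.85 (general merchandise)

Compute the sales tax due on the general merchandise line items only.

Greeting card £6.63: general merchandise → 3.5% → £0.23
Scented candle £12.85: general merchandise → 3.5% → £0.45
Tax on general merchandise = £0.23 + £0.45 = £0.68

£0.68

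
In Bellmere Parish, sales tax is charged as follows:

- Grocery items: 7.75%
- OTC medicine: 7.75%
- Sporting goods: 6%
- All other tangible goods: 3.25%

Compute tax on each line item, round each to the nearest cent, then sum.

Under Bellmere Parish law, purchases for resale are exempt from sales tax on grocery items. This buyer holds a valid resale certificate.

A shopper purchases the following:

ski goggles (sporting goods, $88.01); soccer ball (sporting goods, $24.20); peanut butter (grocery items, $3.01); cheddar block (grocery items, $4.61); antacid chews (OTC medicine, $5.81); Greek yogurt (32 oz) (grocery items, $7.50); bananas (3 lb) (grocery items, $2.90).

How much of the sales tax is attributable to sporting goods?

Ski goggles $88.01: sporting goods → 6% → $5.28
Soccer ball $24.20: sporting goods → 6% → $1.45
Tax on sporting goods = $5.28 + $1.45 = $6.73

$6.73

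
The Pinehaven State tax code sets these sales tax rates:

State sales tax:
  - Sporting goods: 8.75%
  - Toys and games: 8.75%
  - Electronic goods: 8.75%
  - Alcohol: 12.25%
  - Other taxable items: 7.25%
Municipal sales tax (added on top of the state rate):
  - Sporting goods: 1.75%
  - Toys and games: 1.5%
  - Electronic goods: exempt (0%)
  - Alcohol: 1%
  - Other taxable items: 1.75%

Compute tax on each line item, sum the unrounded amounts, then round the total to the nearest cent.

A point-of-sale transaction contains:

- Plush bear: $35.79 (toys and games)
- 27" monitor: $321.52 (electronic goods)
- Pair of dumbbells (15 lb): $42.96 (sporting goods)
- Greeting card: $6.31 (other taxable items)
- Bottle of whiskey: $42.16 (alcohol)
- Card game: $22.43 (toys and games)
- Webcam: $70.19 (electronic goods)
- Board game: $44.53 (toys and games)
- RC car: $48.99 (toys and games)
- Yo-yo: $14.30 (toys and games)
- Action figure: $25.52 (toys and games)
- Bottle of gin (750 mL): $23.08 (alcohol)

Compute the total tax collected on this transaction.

$67.63

Plush bear $35.79: toys and games → 8.75% + 1.5% municipal = 10.25% → $3.668475
27" monitor $321.52: electronic goods → 8.75% + 0% municipal = 8.75% → $28.133
Pair of dumbbells (15 lb) $42.96: sporting goods → 8.75% + 1.75% municipal = 10.5% → $4.5108
Greeting card $6.31: other taxable items → 7.25% + 1.75% municipal = 9% → $0.5679
Bottle of whiskey $42.16: alcohol → 12.25% + 1% municipal = 13.25% → $5.5862
Card game $22.43: toys and games → 8.75% + 1.5% municipal = 10.25% → $2.299075
Webcam $70.19: electronic goods → 8.75% + 0% municipal = 8.75% → $6.141625
Board game $44.53: toys and games → 8.75% + 1.5% municipal = 10.25% → $4.564325
RC car $48.99: toys and games → 8.75% + 1.5% municipal = 10.25% → $5.021475
Yo-yo $14.30: toys and games → 8.75% + 1.5% municipal = 10.25% → $1.46575
Action figure $25.52: toys and games → 8.75% + 1.5% municipal = 10.25% → $2.6158
Bottle of gin (750 mL) $23.08: alcohol → 12.25% + 1% municipal = 13.25% → $3.0581
Unrounded tax sum = $67.632525 → $67.63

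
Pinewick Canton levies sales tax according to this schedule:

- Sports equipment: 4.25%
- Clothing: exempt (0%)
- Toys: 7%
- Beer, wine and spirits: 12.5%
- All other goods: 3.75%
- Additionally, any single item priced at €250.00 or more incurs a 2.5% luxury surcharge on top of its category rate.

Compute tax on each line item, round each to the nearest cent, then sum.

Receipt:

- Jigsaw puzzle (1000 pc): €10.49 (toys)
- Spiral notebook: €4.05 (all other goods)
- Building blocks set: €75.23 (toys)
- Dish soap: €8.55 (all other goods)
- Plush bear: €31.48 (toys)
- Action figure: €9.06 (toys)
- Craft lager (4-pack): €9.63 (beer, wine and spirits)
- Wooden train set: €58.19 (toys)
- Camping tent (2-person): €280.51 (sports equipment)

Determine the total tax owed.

Jigsaw puzzle (1000 pc) €10.49: toys → 7% → €0.73
Spiral notebook €4.05: all other goods → 3.75% → €0.15
Building blocks set €75.23: toys → 7% → €5.27
Dish soap €8.55: all other goods → 3.75% → €0.32
Plush bear €31.48: toys → 7% → €2.20
Action figure €9.06: toys → 7% → €0.63
Craft lager (4-pack) €9.63: beer, wine and spirits → 12.5% → €1.20
Wooden train set €58.19: toys → 7% → €4.07
Camping tent (2-person) €280.51: sports equipment → 4.25% + 2.5% surcharge = 6.75% → €18.93
Total tax = €0.73 + €0.15 + €5.27 + €0.32 + €2.20 + €0.63 + €1.20 + €4.07 + €18.93 = €33.50

€33.50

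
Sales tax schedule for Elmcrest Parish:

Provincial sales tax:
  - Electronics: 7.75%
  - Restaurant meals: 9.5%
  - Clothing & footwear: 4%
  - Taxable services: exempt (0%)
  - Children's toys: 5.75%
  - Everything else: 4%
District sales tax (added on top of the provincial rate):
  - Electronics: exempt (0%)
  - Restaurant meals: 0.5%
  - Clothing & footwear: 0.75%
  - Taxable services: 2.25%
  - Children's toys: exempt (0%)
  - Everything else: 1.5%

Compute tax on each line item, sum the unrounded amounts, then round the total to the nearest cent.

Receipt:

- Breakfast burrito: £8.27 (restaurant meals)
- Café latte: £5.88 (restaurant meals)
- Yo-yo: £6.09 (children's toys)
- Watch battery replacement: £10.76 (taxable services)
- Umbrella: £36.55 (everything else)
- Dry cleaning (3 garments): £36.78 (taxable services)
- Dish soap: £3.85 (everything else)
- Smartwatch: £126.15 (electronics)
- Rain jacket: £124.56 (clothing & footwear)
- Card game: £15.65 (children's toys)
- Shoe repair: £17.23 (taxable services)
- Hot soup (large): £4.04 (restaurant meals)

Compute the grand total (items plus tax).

Breakfast burrito £8.27: restaurant meals → 9.5% + 0.5% district = 10% → £0.827
Café latte £5.88: restaurant meals → 9.5% + 0.5% district = 10% → £0.588
Yo-yo £6.09: children's toys → 5.75% + 0% district = 5.75% → £0.350175
Watch battery replacement £10.76: taxable services → 0% + 2.25% district = 2.25% → £0.2421
Umbrella £36.55: everything else → 4% + 1.5% district = 5.5% → £2.01025
Dry cleaning (3 garments) £36.78: taxable services → 0% + 2.25% district = 2.25% → £0.82755
Dish soap £3.85: everything else → 4% + 1.5% district = 5.5% → £0.21175
Smartwatch £126.15: electronics → 7.75% + 0% district = 7.75% → £9.776625
Rain jacket £124.56: clothing & footwear → 4% + 0.75% district = 4.75% → £5.9166
Card game £15.65: children's toys → 5.75% + 0% district = 5.75% → £0.899875
Shoe repair £17.23: taxable services → 0% + 2.25% district = 2.25% → £0.387675
Hot soup (large) £4.04: restaurant meals → 9.5% + 0.5% district = 10% → £0.404
Subtotal = £395.81; unrounded tax = £22.4416 → £22.44; total due = £418.25

£418.25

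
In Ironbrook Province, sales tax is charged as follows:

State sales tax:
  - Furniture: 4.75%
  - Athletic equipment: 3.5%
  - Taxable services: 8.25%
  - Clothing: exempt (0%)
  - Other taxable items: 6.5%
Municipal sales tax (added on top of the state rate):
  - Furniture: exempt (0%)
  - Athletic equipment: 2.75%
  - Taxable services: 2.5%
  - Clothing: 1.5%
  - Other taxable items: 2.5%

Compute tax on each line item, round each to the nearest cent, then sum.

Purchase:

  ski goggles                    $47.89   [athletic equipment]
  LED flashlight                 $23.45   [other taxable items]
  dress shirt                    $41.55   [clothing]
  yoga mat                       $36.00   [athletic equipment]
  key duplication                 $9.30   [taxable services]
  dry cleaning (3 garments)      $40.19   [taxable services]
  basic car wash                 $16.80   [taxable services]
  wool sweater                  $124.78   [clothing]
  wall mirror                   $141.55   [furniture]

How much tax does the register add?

Ski goggles $47.89: athletic equipment → 3.5% + 2.75% municipal = 6.25% → $2.99
LED flashlight $23.45: other taxable items → 6.5% + 2.5% municipal = 9% → $2.11
Dress shirt $41.55: clothing → 0% + 1.5% municipal = 1.5% → $0.62
Yoga mat $36.00: athletic equipment → 3.5% + 2.75% municipal = 6.25% → $2.25
Key duplication $9.30: taxable services → 8.25% + 2.5% municipal = 10.75% → $1.00
Dry cleaning (3 garments) $40.19: taxable services → 8.25% + 2.5% municipal = 10.75% → $4.32
Basic car wash $16.80: taxable services → 8.25% + 2.5% municipal = 10.75% → $1.81
Wool sweater $124.78: clothing → 0% + 1.5% municipal = 1.5% → $1.87
Wall mirror $141.55: furniture → 4.75% + 0% municipal = 4.75% → $6.72
Total tax = $2.99 + $2.11 + $0.62 + $2.25 + $1.00 + $4.32 + $1.81 + $1.87 + $6.72 = $23.69

$23.69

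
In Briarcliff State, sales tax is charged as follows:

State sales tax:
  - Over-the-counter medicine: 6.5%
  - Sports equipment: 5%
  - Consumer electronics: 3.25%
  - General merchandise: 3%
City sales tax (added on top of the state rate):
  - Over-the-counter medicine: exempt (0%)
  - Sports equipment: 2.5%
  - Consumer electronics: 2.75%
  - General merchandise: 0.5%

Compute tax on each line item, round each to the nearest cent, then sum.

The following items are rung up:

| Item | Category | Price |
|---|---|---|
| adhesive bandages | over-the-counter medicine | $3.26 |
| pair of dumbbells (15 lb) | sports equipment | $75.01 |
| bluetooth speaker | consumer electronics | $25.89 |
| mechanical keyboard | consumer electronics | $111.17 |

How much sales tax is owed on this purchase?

$14.06

Adhesive bandages $3.26: over-the-counter medicine → 6.5% + 0% city = 6.5% → $0.21
Pair of dumbbells (15 lb) $75.01: sports equipment → 5% + 2.5% city = 7.5% → $5.63
Bluetooth speaker $25.89: consumer electronics → 3.25% + 2.75% city = 6% → $1.55
Mechanical keyboard $111.17: consumer electronics → 3.25% + 2.75% city = 6% → $6.67
Total tax = $0.21 + $5.63 + $1.55 + $6.67 = $14.06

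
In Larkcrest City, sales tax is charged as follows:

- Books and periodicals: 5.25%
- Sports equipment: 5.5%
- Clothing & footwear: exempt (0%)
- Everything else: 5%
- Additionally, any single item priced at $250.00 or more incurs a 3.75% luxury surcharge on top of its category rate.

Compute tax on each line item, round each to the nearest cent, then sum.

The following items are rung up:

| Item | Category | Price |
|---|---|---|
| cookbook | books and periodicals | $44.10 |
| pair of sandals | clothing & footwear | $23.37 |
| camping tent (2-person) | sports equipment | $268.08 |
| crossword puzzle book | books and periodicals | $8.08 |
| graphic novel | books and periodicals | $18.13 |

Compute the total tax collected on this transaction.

$28.49

Cookbook $44.10: books and periodicals → 5.25% → $2.32
Pair of sandals $23.37: clothing & footwear → 0% → $0.00
Camping tent (2-person) $268.08: sports equipment → 5.5% + 3.75% surcharge = 9.25% → $24.80
Crossword puzzle book $8.08: books and periodicals → 5.25% → $0.42
Graphic novel $18.13: books and periodicals → 5.25% → $0.95
Total tax = $2.32 + $24.80 + $0.42 + $0.95 = $28.49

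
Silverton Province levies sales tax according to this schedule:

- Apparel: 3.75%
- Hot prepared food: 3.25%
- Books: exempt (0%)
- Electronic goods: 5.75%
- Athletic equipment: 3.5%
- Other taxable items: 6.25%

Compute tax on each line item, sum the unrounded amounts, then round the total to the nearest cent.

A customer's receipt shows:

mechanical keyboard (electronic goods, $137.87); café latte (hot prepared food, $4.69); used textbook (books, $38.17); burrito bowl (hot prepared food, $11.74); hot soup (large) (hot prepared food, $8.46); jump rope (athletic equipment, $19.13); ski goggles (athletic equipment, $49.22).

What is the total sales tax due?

Mechanical keyboard $137.87: electronic goods → 5.75% → $7.927525
Café latte $4.69: hot prepared food → 3.25% → $0.152425
Used textbook $38.17: books → 0% → $0.00
Burrito bowl $11.74: hot prepared food → 3.25% → $0.38155
Hot soup (large) $8.46: hot prepared food → 3.25% → $0.27495
Jump rope $19.13: athletic equipment → 3.5% → $0.66955
Ski goggles $49.22: athletic equipment → 3.5% → $1.7227
Unrounded tax sum = $11.1287 → $11.13

$11.13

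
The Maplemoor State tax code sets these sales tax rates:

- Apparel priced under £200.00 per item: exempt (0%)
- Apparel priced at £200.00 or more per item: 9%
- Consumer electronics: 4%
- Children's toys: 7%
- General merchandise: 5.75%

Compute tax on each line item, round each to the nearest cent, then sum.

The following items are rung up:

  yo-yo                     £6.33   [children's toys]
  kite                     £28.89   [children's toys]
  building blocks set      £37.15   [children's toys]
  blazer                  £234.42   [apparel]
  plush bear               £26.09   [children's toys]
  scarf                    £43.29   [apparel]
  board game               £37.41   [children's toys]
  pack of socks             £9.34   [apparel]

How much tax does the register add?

Yo-yo £6.33: children's toys → 7% → £0.44
Kite £28.89: children's toys → 7% → £2.02
Building blocks set £37.15: children's toys → 7% → £2.60
Blazer £234.42: apparel, £200.00 or more → 9% → £21.10
Plush bear £26.09: children's toys → 7% → £1.83
Scarf £43.29: apparel, under £200.00 → 0% → £0.00
Board game £37.41: children's toys → 7% → £2.62
Pack of socks £9.34: apparel, under £200.00 → 0% → £0.00
Total tax = £0.44 + £2.02 + £2.60 + £21.10 + £1.83 + £2.62 = £30.61

£30.61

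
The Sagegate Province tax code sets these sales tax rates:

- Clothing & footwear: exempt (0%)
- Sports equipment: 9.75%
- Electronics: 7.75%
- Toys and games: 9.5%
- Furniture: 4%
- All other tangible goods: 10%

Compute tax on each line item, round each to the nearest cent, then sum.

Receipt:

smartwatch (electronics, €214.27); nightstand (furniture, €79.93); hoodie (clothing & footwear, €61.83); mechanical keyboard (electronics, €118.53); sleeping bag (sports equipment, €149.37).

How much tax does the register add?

€43.56

Smartwatch €214.27: electronics → 7.75% → €16.61
Nightstand €79.93: furniture → 4% → €3.20
Hoodie €61.83: clothing & footwear → 0% → €0.00
Mechanical keyboard €118.53: electronics → 7.75% → €9.19
Sleeping bag €149.37: sports equipment → 9.75% → €14.56
Total tax = €16.61 + €3.20 + €9.19 + €14.56 = €43.56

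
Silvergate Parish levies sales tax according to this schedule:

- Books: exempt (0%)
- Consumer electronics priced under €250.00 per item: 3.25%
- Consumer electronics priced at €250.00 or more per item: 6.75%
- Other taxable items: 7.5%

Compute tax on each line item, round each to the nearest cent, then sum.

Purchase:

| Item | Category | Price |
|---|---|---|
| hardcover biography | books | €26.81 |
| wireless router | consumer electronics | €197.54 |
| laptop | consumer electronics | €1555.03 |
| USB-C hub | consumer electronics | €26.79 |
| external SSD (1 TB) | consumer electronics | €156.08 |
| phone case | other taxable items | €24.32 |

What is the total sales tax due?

Hardcover biography €26.81: books → 0% → €0.00
Wireless router €197.54: consumer electronics, under €250.00 → 3.25% → €6.42
Laptop €1555.03: consumer electronics, €250.00 or more → 6.75% → €104.96
USB-C hub €26.79: consumer electronics, under €250.00 → 3.25% → €0.87
External SSD (1 TB) €156.08: consumer electronics, under €250.00 → 3.25% → €5.07
Phone case €24.32: other taxable items → 7.5% → €1.82
Total tax = €6.42 + €104.96 + €0.87 + €5.07 + €1.82 = €119.14

€119.14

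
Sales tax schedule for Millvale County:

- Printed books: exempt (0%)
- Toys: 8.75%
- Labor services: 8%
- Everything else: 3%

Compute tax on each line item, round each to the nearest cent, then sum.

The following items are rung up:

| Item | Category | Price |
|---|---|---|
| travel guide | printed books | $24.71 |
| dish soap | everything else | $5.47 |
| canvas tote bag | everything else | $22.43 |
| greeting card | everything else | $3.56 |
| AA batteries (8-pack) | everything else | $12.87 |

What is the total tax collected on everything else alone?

Dish soap $5.47: everything else → 3% → $0.16
Canvas tote bag $22.43: everything else → 3% → $0.67
Greeting card $3.56: everything else → 3% → $0.11
AA batteries (8-pack) $12.87: everything else → 3% → $0.39
Tax on everything else = $0.16 + $0.67 + $0.11 + $0.39 = $1.33

$1.33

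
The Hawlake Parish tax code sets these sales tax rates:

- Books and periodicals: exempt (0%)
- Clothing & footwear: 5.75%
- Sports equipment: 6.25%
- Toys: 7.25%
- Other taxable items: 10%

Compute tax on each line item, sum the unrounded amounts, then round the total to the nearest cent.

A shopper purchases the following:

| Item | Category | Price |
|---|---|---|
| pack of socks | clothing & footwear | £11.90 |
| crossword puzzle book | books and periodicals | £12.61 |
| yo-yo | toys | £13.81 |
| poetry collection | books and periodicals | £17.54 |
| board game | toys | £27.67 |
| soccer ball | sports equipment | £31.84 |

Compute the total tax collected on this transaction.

Pack of socks £11.90: clothing & footwear → 5.75% → £0.68425
Crossword puzzle book £12.61: books and periodicals → 0% → £0.00
Yo-yo £13.81: toys → 7.25% → £1.001225
Poetry collection £17.54: books and periodicals → 0% → £0.00
Board game £27.67: toys → 7.25% → £2.006075
Soccer ball £31.84: sports equipment → 6.25% → £1.99
Unrounded tax sum = £5.68155 → £5.68

£5.68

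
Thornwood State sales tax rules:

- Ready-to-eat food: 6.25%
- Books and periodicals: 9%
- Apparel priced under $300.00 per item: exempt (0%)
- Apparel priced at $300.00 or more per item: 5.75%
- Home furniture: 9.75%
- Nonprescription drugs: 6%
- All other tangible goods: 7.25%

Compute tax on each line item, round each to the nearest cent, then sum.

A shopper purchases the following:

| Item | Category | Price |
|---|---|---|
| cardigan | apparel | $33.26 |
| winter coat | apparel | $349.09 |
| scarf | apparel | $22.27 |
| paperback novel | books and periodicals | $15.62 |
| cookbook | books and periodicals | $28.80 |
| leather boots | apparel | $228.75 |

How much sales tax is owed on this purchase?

$24.07

Cardigan $33.26: apparel, under $300.00 → 0% → $0.00
Winter coat $349.09: apparel, $300.00 or more → 5.75% → $20.07
Scarf $22.27: apparel, under $300.00 → 0% → $0.00
Paperback novel $15.62: books and periodicals → 9% → $1.41
Cookbook $28.80: books and periodicals → 9% → $2.59
Leather boots $228.75: apparel, under $300.00 → 0% → $0.00
Total tax = $20.07 + $1.41 + $2.59 = $24.07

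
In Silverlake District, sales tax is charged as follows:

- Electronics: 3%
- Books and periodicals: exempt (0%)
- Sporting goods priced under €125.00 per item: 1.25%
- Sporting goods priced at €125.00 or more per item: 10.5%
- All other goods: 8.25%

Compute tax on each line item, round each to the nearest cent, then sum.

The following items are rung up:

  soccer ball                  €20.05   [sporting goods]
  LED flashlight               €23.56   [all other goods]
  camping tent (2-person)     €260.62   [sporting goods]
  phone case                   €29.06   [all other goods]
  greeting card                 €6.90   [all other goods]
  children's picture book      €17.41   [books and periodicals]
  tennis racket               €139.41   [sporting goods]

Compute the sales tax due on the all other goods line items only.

LED flashlight €23.56: all other goods → 8.25% → €1.94
Phone case €29.06: all other goods → 8.25% → €2.40
Greeting card €6.90: all other goods → 8.25% → €0.57
Tax on all other goods = €1.94 + €2.40 + €0.57 = €4.91

€4.91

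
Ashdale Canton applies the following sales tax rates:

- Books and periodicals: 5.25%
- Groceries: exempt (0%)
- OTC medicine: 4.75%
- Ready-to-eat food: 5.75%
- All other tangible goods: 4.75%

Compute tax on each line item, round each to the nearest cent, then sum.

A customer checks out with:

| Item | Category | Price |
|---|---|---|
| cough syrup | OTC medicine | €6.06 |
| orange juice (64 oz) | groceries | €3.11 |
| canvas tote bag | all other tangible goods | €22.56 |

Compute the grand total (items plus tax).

€33.09

Cough syrup €6.06: OTC medicine → 4.75% → €0.29
Orange juice (64 oz) €3.11: groceries → 0% → €0.00
Canvas tote bag €22.56: all other tangible goods → 4.75% → €1.07
Subtotal = €31.73; tax = €1.36; total due = €33.09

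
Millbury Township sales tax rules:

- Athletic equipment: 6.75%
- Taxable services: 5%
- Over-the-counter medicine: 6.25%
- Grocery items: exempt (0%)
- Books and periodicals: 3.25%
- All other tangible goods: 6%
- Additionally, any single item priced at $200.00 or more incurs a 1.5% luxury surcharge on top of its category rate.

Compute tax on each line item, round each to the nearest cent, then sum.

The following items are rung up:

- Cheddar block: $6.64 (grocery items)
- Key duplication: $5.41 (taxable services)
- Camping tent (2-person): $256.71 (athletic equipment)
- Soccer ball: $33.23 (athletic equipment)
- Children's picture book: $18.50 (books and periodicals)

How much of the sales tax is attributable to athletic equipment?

Camping tent (2-person) $256.71: athletic equipment → 6.75% + 1.5% surcharge = 8.25% → $21.18
Soccer ball $33.23: athletic equipment → 6.75% → $2.24
Tax on athletic equipment = $21.18 + $2.24 = $23.42

$23.42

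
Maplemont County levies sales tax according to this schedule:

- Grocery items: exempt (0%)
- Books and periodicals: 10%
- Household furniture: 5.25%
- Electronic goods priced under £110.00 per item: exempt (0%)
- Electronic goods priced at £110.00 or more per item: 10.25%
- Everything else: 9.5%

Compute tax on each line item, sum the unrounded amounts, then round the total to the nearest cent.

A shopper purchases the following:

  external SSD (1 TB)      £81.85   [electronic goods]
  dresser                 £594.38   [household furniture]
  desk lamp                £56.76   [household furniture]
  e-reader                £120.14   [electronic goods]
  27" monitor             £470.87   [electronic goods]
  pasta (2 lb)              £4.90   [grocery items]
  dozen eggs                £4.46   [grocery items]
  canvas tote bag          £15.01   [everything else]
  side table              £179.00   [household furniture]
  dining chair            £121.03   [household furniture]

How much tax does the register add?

External SSD (1 TB) £81.85: electronic goods, under £110.00 → 0% → £0.00
Dresser £594.38: household furniture → 5.25% → £31.20495
Desk lamp £56.76: household furniture → 5.25% → £2.9799
E-reader £120.14: electronic goods, £110.00 or more → 10.25% → £12.31435
27" monitor £470.87: electronic goods, £110.00 or more → 10.25% → £48.264175
Pasta (2 lb) £4.90: grocery items → 0% → £0.00
Dozen eggs £4.46: grocery items → 0% → £0.00
Canvas tote bag £15.01: everything else → 9.5% → £1.42595
Side table £179.00: household furniture → 5.25% → £9.3975
Dining chair £121.03: household furniture → 5.25% → £6.354075
Unrounded tax sum = £111.9409 → £111.94

£111.94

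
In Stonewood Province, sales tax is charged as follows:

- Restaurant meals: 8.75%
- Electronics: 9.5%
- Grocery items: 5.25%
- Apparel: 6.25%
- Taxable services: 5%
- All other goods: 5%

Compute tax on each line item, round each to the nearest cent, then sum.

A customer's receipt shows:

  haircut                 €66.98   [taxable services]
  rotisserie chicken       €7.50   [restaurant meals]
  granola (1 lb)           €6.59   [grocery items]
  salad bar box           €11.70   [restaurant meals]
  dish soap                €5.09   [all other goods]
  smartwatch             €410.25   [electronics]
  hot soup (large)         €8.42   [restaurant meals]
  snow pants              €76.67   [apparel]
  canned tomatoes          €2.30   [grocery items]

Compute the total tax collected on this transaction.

Haircut €66.98: taxable services → 5% → €3.35
Rotisserie chicken €7.50: restaurant meals → 8.75% → €0.66
Granola (1 lb) €6.59: grocery items → 5.25% → €0.35
Salad bar box €11.70: restaurant meals → 8.75% → €1.02
Dish soap €5.09: all other goods → 5% → €0.25
Smartwatch €410.25: electronics → 9.5% → €38.97
Hot soup (large) €8.42: restaurant meals → 8.75% → €0.74
Snow pants €76.67: apparel → 6.25% → €4.79
Canned tomatoes €2.30: grocery items → 5.25% → €0.12
Total tax = €3.35 + €0.66 + €0.35 + €1.02 + €0.25 + €38.97 + €0.74 + €4.79 + €0.12 = €50.25

€50.25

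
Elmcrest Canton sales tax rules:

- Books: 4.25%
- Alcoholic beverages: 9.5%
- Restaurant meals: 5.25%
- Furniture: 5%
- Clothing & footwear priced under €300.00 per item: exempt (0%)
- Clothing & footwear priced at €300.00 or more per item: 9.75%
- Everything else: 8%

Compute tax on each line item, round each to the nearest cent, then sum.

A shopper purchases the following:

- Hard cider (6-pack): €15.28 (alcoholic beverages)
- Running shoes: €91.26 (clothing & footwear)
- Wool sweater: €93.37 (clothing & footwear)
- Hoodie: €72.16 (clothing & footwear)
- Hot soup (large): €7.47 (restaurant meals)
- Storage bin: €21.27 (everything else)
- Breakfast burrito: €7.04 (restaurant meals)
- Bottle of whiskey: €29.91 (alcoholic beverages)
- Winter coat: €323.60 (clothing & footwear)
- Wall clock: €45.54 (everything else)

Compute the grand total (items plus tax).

€748.84

Hard cider (6-pack) €15.28: alcoholic beverages → 9.5% → €1.45
Running shoes €91.26: clothing & footwear, under €300.00 → 0% → €0.00
Wool sweater €93.37: clothing & footwear, under €300.00 → 0% → €0.00
Hoodie €72.16: clothing & footwear, under €300.00 → 0% → €0.00
Hot soup (large) €7.47: restaurant meals → 5.25% → €0.39
Storage bin €21.27: everything else → 8% → €1.70
Breakfast burrito €7.04: restaurant meals → 5.25% → €0.37
Bottle of whiskey €29.91: alcoholic beverages → 9.5% → €2.84
Winter coat €323.60: clothing & footwear, €300.00 or more → 9.75% → €31.55
Wall clock €45.54: everything else → 8% → €3.64
Subtotal = €706.90; tax = €41.94; total due = €748.84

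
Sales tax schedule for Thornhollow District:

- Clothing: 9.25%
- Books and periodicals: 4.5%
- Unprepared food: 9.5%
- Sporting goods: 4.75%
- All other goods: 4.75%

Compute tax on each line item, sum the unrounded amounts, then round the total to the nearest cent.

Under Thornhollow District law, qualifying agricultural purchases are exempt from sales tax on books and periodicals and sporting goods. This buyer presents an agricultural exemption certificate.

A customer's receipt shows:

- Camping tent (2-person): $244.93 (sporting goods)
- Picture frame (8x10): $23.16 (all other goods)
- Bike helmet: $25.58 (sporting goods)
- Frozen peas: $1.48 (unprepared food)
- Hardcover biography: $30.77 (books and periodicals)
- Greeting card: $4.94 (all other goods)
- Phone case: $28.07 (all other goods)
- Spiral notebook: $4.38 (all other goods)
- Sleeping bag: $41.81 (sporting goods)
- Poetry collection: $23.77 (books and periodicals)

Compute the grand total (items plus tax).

$431.91

Camping tent (2-person) $244.93: sporting goods, buyer-exempt → 0% → $0.00
Picture frame (8x10) $23.16: all other goods → 4.75% → $1.1001
Bike helmet $25.58: sporting goods, buyer-exempt → 0% → $0.00
Frozen peas $1.48: unprepared food → 9.5% → $0.1406
Hardcover biography $30.77: books and periodicals, buyer-exempt → 0% → $0.00
Greeting card $4.94: all other goods → 4.75% → $0.23465
Phone case $28.07: all other goods → 4.75% → $1.333325
Spiral notebook $4.38: all other goods → 4.75% → $0.20805
Sleeping bag $41.81: sporting goods, buyer-exempt → 0% → $0.00
Poetry collection $23.77: books and periodicals, buyer-exempt → 0% → $0.00
Subtotal = $428.89; unrounded tax = $3.016725 → $3.02; total due = $431.91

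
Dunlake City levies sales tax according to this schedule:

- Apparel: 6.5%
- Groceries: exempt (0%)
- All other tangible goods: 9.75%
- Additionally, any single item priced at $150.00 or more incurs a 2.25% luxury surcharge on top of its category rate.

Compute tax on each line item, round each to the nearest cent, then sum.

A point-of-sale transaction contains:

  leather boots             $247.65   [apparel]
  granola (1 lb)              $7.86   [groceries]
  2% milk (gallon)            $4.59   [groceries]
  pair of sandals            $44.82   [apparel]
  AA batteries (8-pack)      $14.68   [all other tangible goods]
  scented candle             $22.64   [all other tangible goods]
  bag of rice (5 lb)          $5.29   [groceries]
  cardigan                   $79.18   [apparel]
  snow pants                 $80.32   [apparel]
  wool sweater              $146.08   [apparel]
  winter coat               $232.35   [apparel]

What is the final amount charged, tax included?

Leather boots $247.65: apparel → 6.5% + 2.25% surcharge = 8.75% → $21.67
Granola (1 lb) $7.86: groceries → 0% → $0.00
2% milk (gallon) $4.59: groceries → 0% → $0.00
Pair of sandals $44.82: apparel → 6.5% → $2.91
AA batteries (8-pack) $14.68: all other tangible goods → 9.75% → $1.43
Scented candle $22.64: all other tangible goods → 9.75% → $2.21
Bag of rice (5 lb) $5.29: groceries → 0% → $0.00
Cardigan $79.18: apparel → 6.5% → $5.15
Snow pants $80.32: apparel → 6.5% → $5.22
Wool sweater $146.08: apparel → 6.5% → $9.50
Winter coat $232.35: apparel → 6.5% + 2.25% surcharge = 8.75% → $20.33
Subtotal = $885.46; tax = $68.42; total due = $953.88

$953.88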